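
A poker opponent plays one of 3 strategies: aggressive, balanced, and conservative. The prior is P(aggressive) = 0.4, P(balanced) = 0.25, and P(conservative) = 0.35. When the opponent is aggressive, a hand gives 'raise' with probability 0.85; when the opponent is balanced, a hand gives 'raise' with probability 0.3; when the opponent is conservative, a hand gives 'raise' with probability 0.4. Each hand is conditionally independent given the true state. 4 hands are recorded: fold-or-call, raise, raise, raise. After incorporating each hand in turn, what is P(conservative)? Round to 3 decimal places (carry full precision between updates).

0.244

After 'fold-or-call': normaliser = 0.15·0.4000 + 0.7·0.2500 + 0.6·0.3500; P(aggressive) ≈ 0.1348, P(balanced) ≈ 0.3933, P(conservative) ≈ 0.4719
After 'raise': normaliser = 0.85·0.1348 + 0.3·0.3933 + 0.4·0.4719; P(aggressive) ≈ 0.2720, P(balanced) ≈ 0.2800, P(conservative) ≈ 0.4480
After 'raise': normaliser = 0.85·0.2720 + 0.3·0.2800 + 0.4·0.4480; P(aggressive) ≈ 0.4676, P(balanced) ≈ 0.1699, P(conservative) ≈ 0.3625
After 'raise': normaliser = 0.85·0.4676 + 0.3·0.1699 + 0.4·0.3625; P(aggressive) ≈ 0.6698, P(balanced) ≈ 0.0859, P(conservative) ≈ 0.2443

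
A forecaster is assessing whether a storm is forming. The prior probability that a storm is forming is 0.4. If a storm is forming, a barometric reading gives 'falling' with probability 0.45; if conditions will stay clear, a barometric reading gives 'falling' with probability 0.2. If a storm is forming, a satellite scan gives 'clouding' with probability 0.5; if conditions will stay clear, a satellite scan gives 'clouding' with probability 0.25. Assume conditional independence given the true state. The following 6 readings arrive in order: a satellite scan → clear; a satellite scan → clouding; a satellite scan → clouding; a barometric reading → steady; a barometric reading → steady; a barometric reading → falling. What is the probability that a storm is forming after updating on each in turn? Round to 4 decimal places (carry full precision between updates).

0.6541

After a satellite scan='clear': P(storm) = 0.5·0.4000 / (0.5·0.4000 + 0.75·0.6000) ≈ 0.3077
After a satellite scan='clouding': P(storm) = 0.5·0.3077 / (0.5·0.3077 + 0.25·0.6923) ≈ 0.4706
After a satellite scan='clouding': P(storm) = 0.5·0.4706 / (0.5·0.4706 + 0.25·0.5294) ≈ 0.6400
After a barometric reading='steady': P(storm) = 0.55·0.6400 / (0.55·0.6400 + 0.8·0.3600) ≈ 0.5500
After a barometric reading='steady': P(storm) = 0.55·0.5500 / (0.55·0.5500 + 0.8·0.4500) ≈ 0.4566
After a barometric reading='falling': P(storm) = 0.45·0.4566 / (0.45·0.4566 + 0.2·0.5434) ≈ 0.6541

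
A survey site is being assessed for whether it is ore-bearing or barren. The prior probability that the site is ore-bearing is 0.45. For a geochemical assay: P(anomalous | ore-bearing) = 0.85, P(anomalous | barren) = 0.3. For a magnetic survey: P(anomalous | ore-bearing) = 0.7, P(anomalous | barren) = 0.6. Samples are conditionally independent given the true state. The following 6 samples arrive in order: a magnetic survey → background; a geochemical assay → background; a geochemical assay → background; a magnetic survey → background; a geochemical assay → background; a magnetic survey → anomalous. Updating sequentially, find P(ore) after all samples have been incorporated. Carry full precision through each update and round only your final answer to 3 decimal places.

0.005

After a magnetic survey='background': P(ore) = 0.3·0.4500 / (0.3·0.4500 + 0.4·0.5500) ≈ 0.3803
After a geochemical assay='background': P(ore) = 0.15·0.3803 / (0.15·0.3803 + 0.7·0.6197) ≈ 0.1162
After a geochemical assay='background': P(ore) = 0.15·0.1162 / (0.15·0.1162 + 0.7·0.8838) ≈ 0.0274
After a magnetic survey='background': P(ore) = 0.3·0.0274 / (0.3·0.0274 + 0.4·0.9726) ≈ 0.0207
After a geochemical assay='background': P(ore) = 0.15·0.0207 / (0.15·0.0207 + 0.7·0.9793) ≈ 0.0045
After a magnetic survey='anomalous': P(ore) = 0.7·0.0045 / (0.7·0.0045 + 0.6·0.9955) ≈ 0.0053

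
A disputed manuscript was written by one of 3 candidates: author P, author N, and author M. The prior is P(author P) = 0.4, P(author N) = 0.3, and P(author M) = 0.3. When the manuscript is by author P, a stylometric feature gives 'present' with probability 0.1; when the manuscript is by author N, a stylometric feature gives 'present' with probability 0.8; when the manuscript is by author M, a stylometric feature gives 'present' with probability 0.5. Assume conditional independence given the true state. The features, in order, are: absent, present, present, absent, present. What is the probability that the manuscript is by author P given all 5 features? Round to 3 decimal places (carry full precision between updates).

Each posterior becomes the prior for the next update.
After 'absent': normaliser = 0.9·0.4000 + 0.2·0.3000 + 0.5·0.3000; P(author P) ≈ 0.6316, P(author N) ≈ 0.1053, P(author M) ≈ 0.2632
After 'present': normaliser = 0.1·0.6316 + 0.8·0.1053 + 0.5·0.2632; P(author P) ≈ 0.2264, P(author N) ≈ 0.3019, P(author M) ≈ 0.4717
After 'present': normaliser = 0.1·0.2264 + 0.8·0.3019 + 0.5·0.4717; P(author P) ≈ 0.0453, P(author N) ≈ 0.4830, P(author M) ≈ 0.4717
After 'absent': normaliser = 0.9·0.0453 + 0.2·0.4830 + 0.5·0.4717; P(author P) ≈ 0.1092, P(author N) ≈ 0.2588, P(author M) ≈ 0.6320
After 'present': normaliser = 0.1·0.1092 + 0.8·0.2588 + 0.5·0.6320; P(author P) ≈ 0.0205, P(author N) ≈ 0.3878, P(author M) ≈ 0.5917

0.020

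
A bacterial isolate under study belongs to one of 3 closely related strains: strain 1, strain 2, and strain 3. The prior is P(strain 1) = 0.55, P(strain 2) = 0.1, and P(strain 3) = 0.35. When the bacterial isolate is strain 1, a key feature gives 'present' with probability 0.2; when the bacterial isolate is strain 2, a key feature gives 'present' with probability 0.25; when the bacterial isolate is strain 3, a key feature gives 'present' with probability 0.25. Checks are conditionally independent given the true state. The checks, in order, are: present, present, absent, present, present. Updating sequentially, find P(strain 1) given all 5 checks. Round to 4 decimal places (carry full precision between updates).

After 'present': normaliser = 0.2·0.5500 + 0.25·0.1000 + 0.25·0.3500; P(strain 1) ≈ 0.4944, P(strain 2) ≈ 0.1124, P(strain 3) ≈ 0.3933
After 'present': normaliser = 0.2·0.4944 + 0.25·0.1124 + 0.25·0.3933; P(strain 1) ≈ 0.4389, P(strain 2) ≈ 0.1247, P(strain 3) ≈ 0.4364
After 'absent': normaliser = 0.8·0.4389 + 0.75·0.1247 + 0.75·0.4364; P(strain 1) ≈ 0.4549, P(strain 2) ≈ 0.1211, P(strain 3) ≈ 0.4240
After 'present': normaliser = 0.2·0.4549 + 0.25·0.1211 + 0.25·0.4240; P(strain 1) ≈ 0.4003, P(strain 2) ≈ 0.1333, P(strain 3) ≈ 0.4664
After 'present': normaliser = 0.2·0.4003 + 0.25·0.1333 + 0.25·0.4664; P(strain 1) ≈ 0.3481, P(strain 2) ≈ 0.1449, P(strain 3) ≈ 0.5070

0.3481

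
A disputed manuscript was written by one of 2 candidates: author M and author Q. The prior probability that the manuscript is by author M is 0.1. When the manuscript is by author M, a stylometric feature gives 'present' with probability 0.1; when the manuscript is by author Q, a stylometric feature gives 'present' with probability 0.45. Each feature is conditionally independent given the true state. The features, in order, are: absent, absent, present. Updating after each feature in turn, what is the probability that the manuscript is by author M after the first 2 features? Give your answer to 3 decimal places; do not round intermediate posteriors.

0.229

After 'absent': P(author M) = 0.9·0.1000 / (0.9·0.1000 + 0.55·0.9000) ≈ 0.1538
After 'absent': P(author M) = 0.9·0.1538 / (0.9·0.1538 + 0.55·0.8462) ≈ 0.2293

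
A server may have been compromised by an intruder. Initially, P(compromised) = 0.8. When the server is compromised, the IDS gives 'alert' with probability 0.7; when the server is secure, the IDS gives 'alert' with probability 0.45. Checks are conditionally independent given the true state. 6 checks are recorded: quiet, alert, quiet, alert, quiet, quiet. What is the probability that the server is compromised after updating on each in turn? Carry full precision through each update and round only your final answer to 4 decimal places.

0.4614

Each posterior becomes the prior for the next update.
After 'quiet': P(compromised) = 0.3·0.8000 / (0.3·0.8000 + 0.55·0.2000) ≈ 0.6857
After 'alert': P(compromised) = 0.7·0.6857 / (0.7·0.6857 + 0.45·0.3143) ≈ 0.7724
After 'quiet': P(compromised) = 0.3·0.7724 / (0.3·0.7724 + 0.55·0.2276) ≈ 0.6493
After 'alert': P(compromised) = 0.7·0.6493 / (0.7·0.6493 + 0.45·0.3507) ≈ 0.7422
After 'quiet': P(compromised) = 0.3·0.7422 / (0.3·0.7422 + 0.55·0.2578) ≈ 0.6110
After 'quiet': P(compromised) = 0.3·0.6110 / (0.3·0.6110 + 0.55·0.3890) ≈ 0.4614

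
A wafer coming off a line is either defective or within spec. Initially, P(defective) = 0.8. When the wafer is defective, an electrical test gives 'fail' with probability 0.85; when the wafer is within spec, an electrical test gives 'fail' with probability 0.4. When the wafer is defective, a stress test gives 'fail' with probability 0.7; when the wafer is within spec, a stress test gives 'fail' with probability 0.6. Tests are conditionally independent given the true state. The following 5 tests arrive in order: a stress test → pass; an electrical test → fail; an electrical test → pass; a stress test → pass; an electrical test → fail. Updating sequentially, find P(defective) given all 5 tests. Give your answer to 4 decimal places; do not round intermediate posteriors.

After a stress test='pass': P(defective) = 0.3·0.8000 / (0.3·0.8000 + 0.4·0.2000) ≈ 0.7500
After an electrical test='fail': P(defective) = 0.85·0.7500 / (0.85·0.7500 + 0.4·0.2500) ≈ 0.8644
After an electrical test='pass': P(defective) = 0.15·0.8644 / (0.15·0.8644 + 0.6·0.1356) ≈ 0.6145
After a stress test='pass': P(defective) = 0.3·0.6145 / (0.3·0.6145 + 0.4·0.3855) ≈ 0.5445
After an electrical test='fail': P(defective) = 0.85·0.5445 / (0.85·0.5445 + 0.4·0.4555) ≈ 0.7175

0.7175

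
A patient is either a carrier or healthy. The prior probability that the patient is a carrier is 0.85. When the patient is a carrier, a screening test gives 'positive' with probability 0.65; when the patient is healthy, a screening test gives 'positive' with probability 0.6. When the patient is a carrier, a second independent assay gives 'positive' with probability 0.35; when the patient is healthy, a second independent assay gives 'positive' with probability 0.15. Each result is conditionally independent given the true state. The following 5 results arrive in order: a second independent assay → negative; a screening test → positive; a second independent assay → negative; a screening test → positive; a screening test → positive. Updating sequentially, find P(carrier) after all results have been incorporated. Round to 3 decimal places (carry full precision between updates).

0.808

After a second independent assay='negative': P(carrier) = 0.65·0.8500 / (0.65·0.8500 + 0.85·0.1500) ≈ 0.8125
After a screening test='positive': P(carrier) = 0.65·0.8125 / (0.65·0.8125 + 0.6·0.1875) ≈ 0.8244
After a second independent assay='negative': P(carrier) = 0.65·0.8244 / (0.65·0.8244 + 0.85·0.1756) ≈ 0.7821
After a screening test='positive': P(carrier) = 0.65·0.7821 / (0.65·0.7821 + 0.6·0.2179) ≈ 0.7955
After a screening test='positive': P(carrier) = 0.65·0.7955 / (0.65·0.7955 + 0.6·0.2045) ≈ 0.8082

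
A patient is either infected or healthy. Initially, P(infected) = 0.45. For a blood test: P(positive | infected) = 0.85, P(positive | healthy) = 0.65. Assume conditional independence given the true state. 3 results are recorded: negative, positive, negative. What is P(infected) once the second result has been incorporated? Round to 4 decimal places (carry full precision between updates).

0.3144

After 'negative': P(infected) = 0.15·0.4500 / (0.15·0.4500 + 0.35·0.5500) ≈ 0.2596
After 'positive': P(infected) = 0.85·0.2596 / (0.85·0.2596 + 0.65·0.7404) ≈ 0.3144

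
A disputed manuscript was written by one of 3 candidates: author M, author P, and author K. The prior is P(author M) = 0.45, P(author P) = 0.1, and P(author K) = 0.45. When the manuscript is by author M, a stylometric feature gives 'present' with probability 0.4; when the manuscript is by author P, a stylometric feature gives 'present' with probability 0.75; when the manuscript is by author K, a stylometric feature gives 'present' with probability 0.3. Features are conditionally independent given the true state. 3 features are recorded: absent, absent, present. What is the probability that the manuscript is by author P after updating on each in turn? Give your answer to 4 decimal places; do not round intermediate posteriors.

Each posterior becomes the prior for the next update.
After 'absent': normaliser = 0.6·0.4500 + 0.25·0.1000 + 0.7·0.4500; P(author M) ≈ 0.4426, P(author P) ≈ 0.0410, P(author K) ≈ 0.5164
After 'absent': normaliser = 0.6·0.4426 + 0.25·0.0410 + 0.7·0.5164; P(author M) ≈ 0.4167, P(author P) ≈ 0.0161, P(author K) ≈ 0.5672
After 'present': normaliser = 0.4·0.4167 + 0.75·0.0161 + 0.3·0.5672; P(author M) ≈ 0.4777, P(author P) ≈ 0.0346, P(author K) ≈ 0.4877

0.0346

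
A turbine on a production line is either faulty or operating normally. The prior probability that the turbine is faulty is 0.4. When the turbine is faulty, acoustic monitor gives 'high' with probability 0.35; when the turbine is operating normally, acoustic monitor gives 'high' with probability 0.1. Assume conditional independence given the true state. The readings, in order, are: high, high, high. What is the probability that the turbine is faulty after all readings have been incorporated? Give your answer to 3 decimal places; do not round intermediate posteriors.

0.966

After 'high': P(faulty) = 0.35·0.4000 / (0.35·0.4000 + 0.1·0.6000) ≈ 0.7000
After 'high': P(faulty) = 0.35·0.7000 / (0.35·0.7000 + 0.1·0.3000) ≈ 0.8909
After 'high': P(faulty) = 0.35·0.8909 / (0.35·0.8909 + 0.1·0.1091) ≈ 0.9662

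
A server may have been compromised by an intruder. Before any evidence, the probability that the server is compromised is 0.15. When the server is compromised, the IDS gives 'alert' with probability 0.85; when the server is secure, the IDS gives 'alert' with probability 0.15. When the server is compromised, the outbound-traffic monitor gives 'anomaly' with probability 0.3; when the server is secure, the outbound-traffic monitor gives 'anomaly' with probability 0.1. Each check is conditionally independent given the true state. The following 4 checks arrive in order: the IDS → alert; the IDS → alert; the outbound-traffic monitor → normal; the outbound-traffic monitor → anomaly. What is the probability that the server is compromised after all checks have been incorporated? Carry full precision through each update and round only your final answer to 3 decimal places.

0.930

Apply Bayes' rule sequentially, carrying P(compromised) forward.
After the IDS='alert': P(compromised) = 0.85·0.1500 / (0.85·0.1500 + 0.15·0.8500) ≈ 0.5000
After the IDS='alert': P(compromised) = 0.85·0.5000 / (0.85·0.5000 + 0.15·0.5000) ≈ 0.8500
After the outbound-traffic monitor='normal': P(compromised) = 0.7·0.8500 / (0.7·0.8500 + 0.9·0.1500) ≈ 0.8151
After the outbound-traffic monitor='anomaly': P(compromised) = 0.3·0.8151 / (0.3·0.8151 + 0.1·0.1849) ≈ 0.9297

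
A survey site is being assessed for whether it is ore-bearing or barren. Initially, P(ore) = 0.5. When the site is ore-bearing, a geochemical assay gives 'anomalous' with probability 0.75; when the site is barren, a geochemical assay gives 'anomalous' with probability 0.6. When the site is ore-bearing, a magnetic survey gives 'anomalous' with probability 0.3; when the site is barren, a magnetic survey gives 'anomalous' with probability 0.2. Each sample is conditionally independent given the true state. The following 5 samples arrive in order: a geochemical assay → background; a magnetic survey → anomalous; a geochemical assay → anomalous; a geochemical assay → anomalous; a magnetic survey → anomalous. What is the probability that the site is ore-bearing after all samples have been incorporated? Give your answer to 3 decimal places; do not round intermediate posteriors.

0.687

After a geochemical assay='background': P(ore) = 0.25·0.5000 / (0.25·0.5000 + 0.4·0.5000) ≈ 0.3846
After a magnetic survey='anomalous': P(ore) = 0.3·0.3846 / (0.3·0.3846 + 0.2·0.6154) ≈ 0.4839
After a geochemical assay='anomalous': P(ore) = 0.75·0.4839 / (0.75·0.4839 + 0.6·0.5161) ≈ 0.5396
After a geochemical assay='anomalous': P(ore) = 0.75·0.5396 / (0.75·0.5396 + 0.6·0.4604) ≈ 0.5943
After a magnetic survey='anomalous': P(ore) = 0.3·0.5943 / (0.3·0.5943 + 0.2·0.4057) ≈ 0.6872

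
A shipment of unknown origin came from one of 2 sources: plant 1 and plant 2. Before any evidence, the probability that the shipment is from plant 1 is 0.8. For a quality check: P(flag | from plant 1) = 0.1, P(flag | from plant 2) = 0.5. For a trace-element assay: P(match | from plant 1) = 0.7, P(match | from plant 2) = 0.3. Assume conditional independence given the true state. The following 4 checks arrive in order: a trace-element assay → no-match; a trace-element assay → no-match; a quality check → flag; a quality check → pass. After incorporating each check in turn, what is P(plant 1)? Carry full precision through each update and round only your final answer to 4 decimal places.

0.2092

After a trace-element assay='no-match': P(plant 1) = 0.3·0.8000 / (0.3·0.8000 + 0.7·0.2000) ≈ 0.6316
After a trace-element assay='no-match': P(plant 1) = 0.3·0.6316 / (0.3·0.6316 + 0.7·0.3684) ≈ 0.4235
After a quality check='flag': P(plant 1) = 0.1·0.4235 / (0.1·0.4235 + 0.5·0.5765) ≈ 0.1281
After a quality check='pass': P(plant 1) = 0.9·0.1281 / (0.9·0.1281 + 0.5·0.8719) ≈ 0.2092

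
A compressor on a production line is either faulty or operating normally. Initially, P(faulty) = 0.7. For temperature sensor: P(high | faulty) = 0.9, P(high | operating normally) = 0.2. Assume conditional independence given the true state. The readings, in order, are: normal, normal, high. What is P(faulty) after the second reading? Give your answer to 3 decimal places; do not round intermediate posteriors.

0.035

After 'normal': P(faulty) = 0.1·0.7000 / (0.1·0.7000 + 0.8·0.3000) ≈ 0.2258
After 'normal': P(faulty) = 0.1·0.2258 / (0.1·0.2258 + 0.8·0.7742) ≈ 0.0352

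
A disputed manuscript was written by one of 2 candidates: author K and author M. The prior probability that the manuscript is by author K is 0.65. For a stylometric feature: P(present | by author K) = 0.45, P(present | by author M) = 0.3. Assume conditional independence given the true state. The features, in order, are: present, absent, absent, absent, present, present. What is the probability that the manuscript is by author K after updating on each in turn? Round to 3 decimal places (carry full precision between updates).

After 'present': P(author K) = 0.45·0.6500 / (0.45·0.6500 + 0.3·0.3500) ≈ 0.7358
After 'absent': P(author K) = 0.55·0.7358 / (0.55·0.7358 + 0.7·0.2642) ≈ 0.6864
After 'absent': P(author K) = 0.55·0.6864 / (0.55·0.6864 + 0.7·0.3136) ≈ 0.6323
After 'absent': P(author K) = 0.55·0.6323 / (0.55·0.6323 + 0.7·0.3677) ≈ 0.5747
After 'present': P(author K) = 0.45·0.5747 / (0.45·0.5747 + 0.3·0.4253) ≈ 0.6696
After 'present': P(author K) = 0.45·0.6696 / (0.45·0.6696 + 0.3·0.3304) ≈ 0.7525

0.752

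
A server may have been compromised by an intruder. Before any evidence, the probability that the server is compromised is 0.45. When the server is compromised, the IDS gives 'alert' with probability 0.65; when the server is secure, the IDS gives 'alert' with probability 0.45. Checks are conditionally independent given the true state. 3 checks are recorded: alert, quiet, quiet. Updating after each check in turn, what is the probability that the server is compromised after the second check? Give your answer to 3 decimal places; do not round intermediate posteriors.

After 'alert': P(compromised) = 0.65·0.4500 / (0.65·0.4500 + 0.45·0.5500) ≈ 0.5417
After 'quiet': P(compromised) = 0.35·0.5417 / (0.35·0.5417 + 0.55·0.4583) ≈ 0.4292

0.429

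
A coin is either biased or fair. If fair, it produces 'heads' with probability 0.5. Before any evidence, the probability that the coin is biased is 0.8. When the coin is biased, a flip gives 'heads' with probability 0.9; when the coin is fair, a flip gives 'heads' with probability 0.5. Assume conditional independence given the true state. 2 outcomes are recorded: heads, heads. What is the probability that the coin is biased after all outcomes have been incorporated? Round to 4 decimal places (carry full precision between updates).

0.9284

After 'heads': P(biased) = 0.9·0.8000 / (0.9·0.8000 + 0.5·0.2000) ≈ 0.8780
After 'heads': P(biased) = 0.9·0.8780 / (0.9·0.8780 + 0.5·0.1220) ≈ 0.9284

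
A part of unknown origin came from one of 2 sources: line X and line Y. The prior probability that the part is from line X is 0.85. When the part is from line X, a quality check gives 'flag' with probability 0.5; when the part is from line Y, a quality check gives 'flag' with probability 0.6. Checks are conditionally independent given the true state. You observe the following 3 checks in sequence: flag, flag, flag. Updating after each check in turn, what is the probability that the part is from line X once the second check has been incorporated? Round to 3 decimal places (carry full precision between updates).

After 'flag': P(line X) = 0.5·0.8500 / (0.5·0.8500 + 0.6·0.1500) ≈ 0.8252
After 'flag': P(line X) = 0.5·0.8252 / (0.5·0.8252 + 0.6·0.1748) ≈ 0.7974

0.797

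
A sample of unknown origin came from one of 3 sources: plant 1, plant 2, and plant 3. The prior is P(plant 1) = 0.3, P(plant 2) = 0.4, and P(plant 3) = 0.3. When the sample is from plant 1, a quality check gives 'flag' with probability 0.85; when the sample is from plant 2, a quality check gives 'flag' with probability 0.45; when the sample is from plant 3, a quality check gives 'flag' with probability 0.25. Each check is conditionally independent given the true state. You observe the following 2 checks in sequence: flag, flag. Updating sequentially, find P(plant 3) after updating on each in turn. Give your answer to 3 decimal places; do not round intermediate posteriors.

After 'flag': normaliser = 0.85·0.3000 + 0.45·0.4000 + 0.25·0.3000; P(plant 1) ≈ 0.5000, P(plant 2) ≈ 0.3529, P(plant 3) ≈ 0.1471
After 'flag': normaliser = 0.85·0.5000 + 0.45·0.3529 + 0.25·0.1471; P(plant 1) ≈ 0.6848, P(plant 2) ≈ 0.2559, P(plant 3) ≈ 0.0592

0.059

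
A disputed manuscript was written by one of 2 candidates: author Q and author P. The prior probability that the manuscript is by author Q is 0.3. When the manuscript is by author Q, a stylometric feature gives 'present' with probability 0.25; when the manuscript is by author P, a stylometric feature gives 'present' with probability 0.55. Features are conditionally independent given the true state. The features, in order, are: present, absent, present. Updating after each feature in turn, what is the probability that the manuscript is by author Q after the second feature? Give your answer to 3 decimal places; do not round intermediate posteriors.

Each posterior becomes the prior for the next update.
After 'present': P(author Q) = 0.25·0.3000 / (0.25·0.3000 + 0.55·0.7000) ≈ 0.1630
After 'absent': P(author Q) = 0.75·0.1630 / (0.75·0.1630 + 0.45·0.8370) ≈ 0.2451

0.245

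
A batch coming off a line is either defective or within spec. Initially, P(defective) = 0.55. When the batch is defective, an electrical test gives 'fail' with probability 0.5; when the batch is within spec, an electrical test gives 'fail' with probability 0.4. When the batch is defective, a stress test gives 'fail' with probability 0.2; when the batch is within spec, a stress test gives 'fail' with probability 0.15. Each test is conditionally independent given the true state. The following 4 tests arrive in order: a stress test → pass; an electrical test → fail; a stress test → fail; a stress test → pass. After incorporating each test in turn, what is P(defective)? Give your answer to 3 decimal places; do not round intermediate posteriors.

0.643

After a stress test='pass': P(defective) = 0.8·0.5500 / (0.8·0.5500 + 0.85·0.4500) ≈ 0.5350
After an electrical test='fail': P(defective) = 0.5·0.5350 / (0.5·0.5350 + 0.4·0.4650) ≈ 0.5898
After a stress test='fail': P(defective) = 0.2·0.5898 / (0.2·0.5898 + 0.15·0.4102) ≈ 0.6572
After a stress test='pass': P(defective) = 0.8·0.6572 / (0.8·0.6572 + 0.85·0.3428) ≈ 0.6434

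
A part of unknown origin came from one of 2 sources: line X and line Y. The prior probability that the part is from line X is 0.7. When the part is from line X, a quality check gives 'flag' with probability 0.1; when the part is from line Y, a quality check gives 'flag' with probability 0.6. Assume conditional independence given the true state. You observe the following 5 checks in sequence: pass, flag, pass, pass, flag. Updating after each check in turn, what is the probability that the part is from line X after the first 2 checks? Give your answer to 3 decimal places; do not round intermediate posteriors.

0.467

After 'pass': P(line X) = 0.9·0.7000 / (0.9·0.7000 + 0.4·0.3000) ≈ 0.8400
After 'flag': P(line X) = 0.1·0.8400 / (0.1·0.8400 + 0.6·0.1600) ≈ 0.4667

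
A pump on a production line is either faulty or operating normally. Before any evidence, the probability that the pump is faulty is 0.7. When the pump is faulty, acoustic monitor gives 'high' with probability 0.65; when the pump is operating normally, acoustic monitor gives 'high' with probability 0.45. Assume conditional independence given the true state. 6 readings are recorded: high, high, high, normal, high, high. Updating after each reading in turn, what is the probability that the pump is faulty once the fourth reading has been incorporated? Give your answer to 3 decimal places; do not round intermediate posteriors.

Apply Bayes' rule sequentially, carrying P(faulty) forward.
After 'high': P(faulty) = 0.65·0.7000 / (0.65·0.7000 + 0.45·0.3000) ≈ 0.7712
After 'high': P(faulty) = 0.65·0.7712 / (0.65·0.7712 + 0.45·0.2288) ≈ 0.8296
After 'high': P(faulty) = 0.65·0.8296 / (0.65·0.8296 + 0.45·0.1704) ≈ 0.8755
After 'normal': P(faulty) = 0.35·0.8755 / (0.35·0.8755 + 0.55·0.1245) ≈ 0.8173

0.817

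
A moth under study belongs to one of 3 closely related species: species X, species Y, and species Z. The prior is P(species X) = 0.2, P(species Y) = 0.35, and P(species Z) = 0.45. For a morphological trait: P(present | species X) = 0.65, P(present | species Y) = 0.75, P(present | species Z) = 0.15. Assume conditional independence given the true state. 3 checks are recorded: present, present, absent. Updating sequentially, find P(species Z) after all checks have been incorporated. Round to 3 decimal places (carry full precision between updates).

0.098

After 'present': normaliser = 0.65·0.2000 + 0.75·0.3500 + 0.15·0.4500; P(species X) ≈ 0.2826, P(species Y) ≈ 0.5707, P(species Z) ≈ 0.1467
After 'present': normaliser = 0.65·0.2826 + 0.75·0.5707 + 0.15·0.1467; P(species X) ≈ 0.2899, P(species Y) ≈ 0.6754, P(species Z) ≈ 0.0347
After 'absent': normaliser = 0.35·0.2899 + 0.25·0.6754 + 0.85·0.0347; P(species X) ≈ 0.3384, P(species Y) ≈ 0.5631, P(species Z) ≈ 0.0985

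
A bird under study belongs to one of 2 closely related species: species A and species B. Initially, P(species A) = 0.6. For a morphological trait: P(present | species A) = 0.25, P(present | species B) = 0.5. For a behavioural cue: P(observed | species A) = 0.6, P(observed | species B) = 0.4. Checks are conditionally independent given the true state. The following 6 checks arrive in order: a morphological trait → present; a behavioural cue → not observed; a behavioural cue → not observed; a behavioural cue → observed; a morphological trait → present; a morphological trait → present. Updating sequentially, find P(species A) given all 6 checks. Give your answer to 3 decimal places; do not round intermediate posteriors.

0.111

Apply Bayes' rule sequentially, carrying P(species A) forward.
After a morphological trait='present': P(species A) = 0.25·0.6000 / (0.25·0.6000 + 0.5·0.4000) ≈ 0.4286
After a behavioural cue='not observed': P(species A) = 0.4·0.4286 / (0.4·0.4286 + 0.6·0.5714) ≈ 0.3333
After a behavioural cue='not observed': P(species A) = 0.4·0.3333 / (0.4·0.3333 + 0.6·0.6667) ≈ 0.2500
After a behavioural cue='observed': P(species A) = 0.6·0.2500 / (0.6·0.2500 + 0.4·0.7500) ≈ 0.3333
After a morphological trait='present': P(species A) = 0.25·0.3333 / (0.25·0.3333 + 0.5·0.6667) ≈ 0.2000
After a morphological trait='present': P(species A) = 0.25·0.2000 / (0.25·0.2000 + 0.5·0.8000) ≈ 0.1111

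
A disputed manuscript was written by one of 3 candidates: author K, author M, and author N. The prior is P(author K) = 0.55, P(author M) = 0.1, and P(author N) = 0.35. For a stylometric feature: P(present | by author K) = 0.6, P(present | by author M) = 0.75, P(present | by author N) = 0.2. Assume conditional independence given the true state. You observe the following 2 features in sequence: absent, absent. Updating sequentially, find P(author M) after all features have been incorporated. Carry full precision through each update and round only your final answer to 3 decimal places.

Apply Bayes' rule sequentially, carrying P(author M) forward.
After 'absent': normaliser = 0.4·0.5500 + 0.25·0.1000 + 0.8·0.3500; P(author K) ≈ 0.4190, P(author M) ≈ 0.0476, P(author N) ≈ 0.5333
After 'absent': normaliser = 0.4·0.4190 + 0.25·0.0476 + 0.8·0.5333; P(author K) ≈ 0.2765, P(author M) ≈ 0.0196, P(author N) ≈ 0.7038

0.020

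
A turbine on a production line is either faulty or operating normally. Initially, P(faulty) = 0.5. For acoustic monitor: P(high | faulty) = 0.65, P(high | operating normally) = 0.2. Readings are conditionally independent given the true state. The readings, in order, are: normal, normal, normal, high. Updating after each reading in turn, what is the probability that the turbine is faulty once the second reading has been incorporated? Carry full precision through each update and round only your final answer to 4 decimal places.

0.1607

After 'normal': P(faulty) = 0.35·0.5000 / (0.35·0.5000 + 0.8·0.5000) ≈ 0.3043
After 'normal': P(faulty) = 0.35·0.3043 / (0.35·0.3043 + 0.8·0.6957) ≈ 0.1607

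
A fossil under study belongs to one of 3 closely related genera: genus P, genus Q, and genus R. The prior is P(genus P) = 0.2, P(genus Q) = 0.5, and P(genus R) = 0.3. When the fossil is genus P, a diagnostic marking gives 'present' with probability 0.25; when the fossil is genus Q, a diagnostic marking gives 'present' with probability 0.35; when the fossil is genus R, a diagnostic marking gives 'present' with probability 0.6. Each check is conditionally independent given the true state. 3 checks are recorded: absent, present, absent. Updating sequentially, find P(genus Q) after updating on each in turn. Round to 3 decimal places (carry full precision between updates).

Each posterior becomes the prior for the next update.
After 'absent': normaliser = 0.75·0.2000 + 0.65·0.5000 + 0.4·0.3000; P(genus P) ≈ 0.2521, P(genus Q) ≈ 0.5462, P(genus R) ≈ 0.2017
After 'present': normaliser = 0.25·0.2521 + 0.35·0.5462 + 0.6·0.2017; P(genus P) ≈ 0.1680, P(genus Q) ≈ 0.5095, P(genus R) ≈ 0.3225
After 'absent': normaliser = 0.75·0.1680 + 0.65·0.5095 + 0.4·0.3225; P(genus P) ≈ 0.2149, P(genus Q) ≈ 0.5650, P(genus R) ≈ 0.2201

0.565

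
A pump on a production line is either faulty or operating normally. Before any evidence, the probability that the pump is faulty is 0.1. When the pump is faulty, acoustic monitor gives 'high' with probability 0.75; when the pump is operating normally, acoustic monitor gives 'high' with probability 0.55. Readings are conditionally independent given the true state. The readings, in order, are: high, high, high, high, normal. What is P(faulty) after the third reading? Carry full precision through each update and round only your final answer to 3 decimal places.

0.220

After 'high': P(faulty) = 0.75·0.1000 / (0.75·0.1000 + 0.55·0.9000) ≈ 0.1316
After 'high': P(faulty) = 0.75·0.1316 / (0.75·0.1316 + 0.55·0.8684) ≈ 0.1712
After 'high': P(faulty) = 0.75·0.1712 / (0.75·0.1712 + 0.55·0.8288) ≈ 0.2198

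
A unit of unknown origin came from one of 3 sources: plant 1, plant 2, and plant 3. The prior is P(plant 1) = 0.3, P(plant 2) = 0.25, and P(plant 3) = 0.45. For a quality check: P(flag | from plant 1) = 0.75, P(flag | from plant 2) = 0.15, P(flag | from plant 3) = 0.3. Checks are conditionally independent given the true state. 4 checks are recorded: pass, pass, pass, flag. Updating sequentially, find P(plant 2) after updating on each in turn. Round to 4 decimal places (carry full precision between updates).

Each posterior becomes the prior for the next update.
After 'pass': normaliser = 0.25·0.3000 + 0.85·0.2500 + 0.7·0.4500; P(plant 1) ≈ 0.1245, P(plant 2) ≈ 0.3527, P(plant 3) ≈ 0.5228
After 'pass': normaliser = 0.25·0.1245 + 0.85·0.3527 + 0.7·0.5228; P(plant 1) ≈ 0.0447, P(plant 2) ≈ 0.4302, P(plant 3) ≈ 0.5252
After 'pass': normaliser = 0.25·0.0447 + 0.85·0.4302 + 0.7·0.5252; P(plant 1) ≈ 0.0150, P(plant 2) ≈ 0.4912, P(plant 3) ≈ 0.4938
After 'flag': normaliser = 0.75·0.0150 + 0.15·0.4912 + 0.3·0.4938; P(plant 1) ≈ 0.0483, P(plant 2) ≈ 0.3161, P(plant 3) ≈ 0.6356

0.3161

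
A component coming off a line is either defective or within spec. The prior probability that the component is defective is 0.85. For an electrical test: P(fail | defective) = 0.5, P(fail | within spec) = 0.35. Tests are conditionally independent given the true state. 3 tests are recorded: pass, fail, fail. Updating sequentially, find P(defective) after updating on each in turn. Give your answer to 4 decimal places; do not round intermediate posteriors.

After 'pass': P(defective) = 0.5·0.8500 / (0.5·0.8500 + 0.65·0.1500) ≈ 0.8134
After 'fail': P(defective) = 0.5·0.8134 / (0.5·0.8134 + 0.35·0.1866) ≈ 0.8616
After 'fail': P(defective) = 0.5·0.8616 / (0.5·0.8616 + 0.35·0.1384) ≈ 0.8989

0.8989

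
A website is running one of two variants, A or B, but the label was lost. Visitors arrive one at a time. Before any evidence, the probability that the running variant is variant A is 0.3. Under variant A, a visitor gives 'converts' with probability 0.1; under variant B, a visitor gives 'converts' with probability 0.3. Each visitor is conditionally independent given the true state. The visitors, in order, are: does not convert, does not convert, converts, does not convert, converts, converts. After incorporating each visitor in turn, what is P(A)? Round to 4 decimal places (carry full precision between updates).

0.0326

After 'does not convert': P(A) = 0.9·0.3000 / (0.9·0.3000 + 0.7·0.7000) ≈ 0.3553
After 'does not convert': P(A) = 0.9·0.3553 / (0.9·0.3553 + 0.7·0.6447) ≈ 0.4147
After 'converts': P(A) = 0.1·0.4147 / (0.1·0.4147 + 0.3·0.5853) ≈ 0.1910
After 'does not convert': P(A) = 0.9·0.1910 / (0.9·0.1910 + 0.7·0.8090) ≈ 0.2329
After 'converts': P(A) = 0.1·0.2329 / (0.1·0.2329 + 0.3·0.7671) ≈ 0.0919
After 'converts': P(A) = 0.1·0.0919 / (0.1·0.0919 + 0.3·0.9081) ≈ 0.0326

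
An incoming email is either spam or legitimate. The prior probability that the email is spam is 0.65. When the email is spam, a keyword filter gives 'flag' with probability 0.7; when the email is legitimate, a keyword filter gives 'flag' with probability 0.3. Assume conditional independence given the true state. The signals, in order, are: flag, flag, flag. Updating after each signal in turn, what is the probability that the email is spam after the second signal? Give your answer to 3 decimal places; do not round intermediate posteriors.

After 'flag': P(spam) = 0.7·0.6500 / (0.7·0.6500 + 0.3·0.3500) ≈ 0.8125
After 'flag': P(spam) = 0.7·0.8125 / (0.7·0.8125 + 0.3·0.1875) ≈ 0.9100

0.910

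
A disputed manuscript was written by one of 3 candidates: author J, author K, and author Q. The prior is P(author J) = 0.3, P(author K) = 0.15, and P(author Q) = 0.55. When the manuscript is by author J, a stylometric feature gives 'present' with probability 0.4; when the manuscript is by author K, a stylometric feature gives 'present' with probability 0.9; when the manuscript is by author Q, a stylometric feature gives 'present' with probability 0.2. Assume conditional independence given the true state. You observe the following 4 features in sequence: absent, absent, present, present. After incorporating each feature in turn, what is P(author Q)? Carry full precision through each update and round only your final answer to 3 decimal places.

0.432

Each posterior becomes the prior for the next update.
After 'absent': normaliser = 0.6·0.3000 + 0.1·0.1500 + 0.8·0.5500; P(author J) ≈ 0.2835, P(author K) ≈ 0.0236, P(author Q) ≈ 0.6929
After 'absent': normaliser = 0.6·0.2835 + 0.1·0.0236 + 0.8·0.6929; P(author J) ≈ 0.2340, P(author K) ≈ 0.0033, P(author Q) ≈ 0.7627
After 'present': normaliser = 0.4·0.2340 + 0.9·0.0033 + 0.2·0.7627; P(author J) ≈ 0.3758, P(author K) ≈ 0.0117, P(author Q) ≈ 0.6124
After 'present': normaliser = 0.4·0.3758 + 0.9·0.0117 + 0.2·0.6124; P(author J) ≈ 0.5305, P(author K) ≈ 0.0373, P(author Q) ≈ 0.4322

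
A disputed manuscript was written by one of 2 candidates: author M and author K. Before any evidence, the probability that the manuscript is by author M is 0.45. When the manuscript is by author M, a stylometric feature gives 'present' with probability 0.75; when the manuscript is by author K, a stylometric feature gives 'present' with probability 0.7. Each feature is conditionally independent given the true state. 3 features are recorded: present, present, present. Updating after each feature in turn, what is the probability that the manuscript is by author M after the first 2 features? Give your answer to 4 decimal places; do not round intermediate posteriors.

After 'present': P(author M) = 0.75·0.4500 / (0.75·0.4500 + 0.7·0.5500) ≈ 0.4671
After 'present': P(author M) = 0.75·0.4671 / (0.75·0.4671 + 0.7·0.5329) ≈ 0.4843

0.4843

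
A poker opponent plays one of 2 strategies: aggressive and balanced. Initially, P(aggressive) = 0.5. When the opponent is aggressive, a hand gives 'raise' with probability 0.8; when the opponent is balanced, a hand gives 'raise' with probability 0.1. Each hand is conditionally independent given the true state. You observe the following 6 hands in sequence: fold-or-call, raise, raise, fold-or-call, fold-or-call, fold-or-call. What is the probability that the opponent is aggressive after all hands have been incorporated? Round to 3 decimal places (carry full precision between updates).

0.135

Apply Bayes' rule sequentially, carrying P(aggressive) forward.
After 'fold-or-call': P(aggressive) = 0.2·0.5000 / (0.2·0.5000 + 0.9·0.5000) ≈ 0.1818
After 'raise': P(aggressive) = 0.8·0.1818 / (0.8·0.1818 + 0.1·0.8182) ≈ 0.6400
After 'raise': P(aggressive) = 0.8·0.6400 / (0.8·0.6400 + 0.1·0.3600) ≈ 0.9343
After 'fold-or-call': P(aggressive) = 0.2·0.9343 / (0.2·0.9343 + 0.9·0.0657) ≈ 0.7596
After 'fold-or-call': P(aggressive) = 0.2·0.7596 / (0.2·0.7596 + 0.9·0.2404) ≈ 0.4126
After 'fold-or-call': P(aggressive) = 0.2·0.4126 / (0.2·0.4126 + 0.9·0.5874) ≈ 0.1350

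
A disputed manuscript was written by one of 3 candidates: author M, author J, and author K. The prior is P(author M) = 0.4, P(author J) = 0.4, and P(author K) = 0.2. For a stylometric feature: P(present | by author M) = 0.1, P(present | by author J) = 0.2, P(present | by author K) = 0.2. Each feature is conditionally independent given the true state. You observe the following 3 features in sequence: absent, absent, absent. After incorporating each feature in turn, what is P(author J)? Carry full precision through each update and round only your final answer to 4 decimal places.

After 'absent': normaliser = 0.9·0.4000 + 0.8·0.4000 + 0.8·0.2000; P(author M) ≈ 0.4286, P(author J) ≈ 0.3810, P(author K) ≈ 0.1905
After 'absent': normaliser = 0.9·0.4286 + 0.8·0.3810 + 0.8·0.1905; P(author M) ≈ 0.4576, P(author J) ≈ 0.3616, P(author K) ≈ 0.1808
After 'absent': normaliser = 0.9·0.4576 + 0.8·0.3616 + 0.8·0.1808; P(author M) ≈ 0.4870, P(author J) ≈ 0.3420, P(author K) ≈ 0.1710

0.3420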